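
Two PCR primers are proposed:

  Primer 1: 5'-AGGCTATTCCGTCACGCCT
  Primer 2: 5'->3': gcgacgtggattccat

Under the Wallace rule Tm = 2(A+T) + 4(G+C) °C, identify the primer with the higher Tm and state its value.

Primer 1: A+T=8, G+C=11 → Tm = 2(8)+4(11) = 60°C
Primer 2: A+T=7, G+C=9 → Tm = 2(7)+4(9) = 50°C
60°C vs 50°C → primer 1 is higher.

Primer 1, 60°C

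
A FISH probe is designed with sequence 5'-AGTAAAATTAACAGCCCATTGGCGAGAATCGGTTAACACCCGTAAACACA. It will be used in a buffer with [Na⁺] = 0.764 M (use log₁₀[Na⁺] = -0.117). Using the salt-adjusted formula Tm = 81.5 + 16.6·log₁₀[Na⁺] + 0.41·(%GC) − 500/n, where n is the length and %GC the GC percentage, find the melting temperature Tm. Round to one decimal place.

Length n = 50. Counting bases: G=9, T=9, A=20, C=12
G+C = 21, so %GC = 21/50 × 100 = 42%
Salt term: 16.6 × (-0.117) = -1.942
GC term: 0.41 × 42 = 17.22; length term: −500/50 = −10
Tm = 81.5 + (-1.942) + 17.22 − 10 = 86.778 → 86.8°C

86.8°C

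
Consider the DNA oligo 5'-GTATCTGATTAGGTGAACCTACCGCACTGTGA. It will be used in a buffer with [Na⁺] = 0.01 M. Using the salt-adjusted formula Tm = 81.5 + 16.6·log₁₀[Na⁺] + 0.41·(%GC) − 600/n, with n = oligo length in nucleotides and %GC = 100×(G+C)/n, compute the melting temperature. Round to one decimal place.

Length n = 32. A=8, C=7, T=9, G=8
G+C = 15, so %GC = 15/32 × 100 = 46.875%
Salt term: 16.6 × (-2) = -33.2
GC term: 0.41 × 46.875 = 19.219; length term: −600/32 = −18.75
Tm = 81.5 + (-33.2) + 19.219 − 18.75 = 48.769 → 48.8°C

48.8°C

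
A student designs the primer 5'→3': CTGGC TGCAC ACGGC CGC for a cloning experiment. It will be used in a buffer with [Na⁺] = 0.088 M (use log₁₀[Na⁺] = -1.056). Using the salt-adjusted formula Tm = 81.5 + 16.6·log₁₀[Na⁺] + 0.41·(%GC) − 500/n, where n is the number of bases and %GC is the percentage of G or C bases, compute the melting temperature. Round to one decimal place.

68.1°C

Length n = 18. Counting bases: A=2, T=2, C=8, G=6
G+C = 14, so %GC = 14/18 × 100 = 77.778%
Salt term: 16.6 × (-1.056) = -17.53
GC term: 0.41 × 77.778 = 31.889; length term: −500/18 = −27.778
Tm = 81.5 + (-17.53) + 31.889 − 27.778 = 68.081 → 68.1°C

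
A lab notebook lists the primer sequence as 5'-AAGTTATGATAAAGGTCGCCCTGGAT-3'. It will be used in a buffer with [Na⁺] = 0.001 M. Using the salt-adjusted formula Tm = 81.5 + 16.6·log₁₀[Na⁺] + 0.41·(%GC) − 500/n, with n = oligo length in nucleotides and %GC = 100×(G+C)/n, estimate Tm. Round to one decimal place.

Length n = 26. Scanning the sequence gives G=7, C=4, A=8, T=7.
G+C = 11, so %GC = 11/26 × 100 = 42.308%
Salt term: 16.6 × (-3) = -49.8
GC term: 0.41 × 42.308 = 17.346; length term: −500/26 = −19.231
Tm = 81.5 + (-49.8) + 17.346 − 19.231 = 29.815 → 29.8°C

29.8°C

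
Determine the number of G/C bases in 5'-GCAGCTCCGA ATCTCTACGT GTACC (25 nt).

14

T=6, G=5, A=5, C=9
G+C = 5 + 9 = 14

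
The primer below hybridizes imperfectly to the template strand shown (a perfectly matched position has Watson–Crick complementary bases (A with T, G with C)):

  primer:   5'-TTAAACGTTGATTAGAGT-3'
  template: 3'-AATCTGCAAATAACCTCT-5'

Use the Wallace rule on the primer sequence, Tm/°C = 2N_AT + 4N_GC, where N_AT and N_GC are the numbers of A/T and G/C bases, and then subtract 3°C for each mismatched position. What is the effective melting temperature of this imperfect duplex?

34°C

Primer base counts: A=6, T=7, G=4, C=1 → A+T=13, G+C=5
Perfect-match Tm = 2(13) + 4(5) = 26 + 20 = 46°C
Mismatches (positions where the bases are not complementary): 4 (at positions 4, 10, 14, 18)
Effective Tm = 46 − 4×3 = 46 − 12 = 34°C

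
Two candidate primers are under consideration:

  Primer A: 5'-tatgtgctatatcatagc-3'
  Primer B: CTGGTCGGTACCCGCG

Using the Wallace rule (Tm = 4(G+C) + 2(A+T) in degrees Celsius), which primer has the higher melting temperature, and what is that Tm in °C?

Primer B, 56°C

Primer A: A+T=12, G+C=6 → Tm = 2(12)+4(6) = 48°C
Primer B: A+T=4, G+C=12 → Tm = 2(4)+4(12) = 56°C
48°C vs 56°C → primer B is higher.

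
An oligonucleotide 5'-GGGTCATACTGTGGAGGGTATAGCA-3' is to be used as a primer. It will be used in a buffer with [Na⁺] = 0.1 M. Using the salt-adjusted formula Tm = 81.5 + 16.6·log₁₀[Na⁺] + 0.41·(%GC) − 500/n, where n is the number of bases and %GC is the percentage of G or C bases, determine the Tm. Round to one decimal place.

66.2°C

Length n = 25. Base counts: C=3, T=6, G=10, A=6
G+C = 13, so %GC = 13/25 × 100 = 52%
Salt term: 16.6 × (-1) = -16.6
GC term: 0.41 × 52 = 21.32; length term: −500/25 = −20
Tm = 81.5 + (-16.6) + 21.32 − 20 = 66.22 → 66.2°C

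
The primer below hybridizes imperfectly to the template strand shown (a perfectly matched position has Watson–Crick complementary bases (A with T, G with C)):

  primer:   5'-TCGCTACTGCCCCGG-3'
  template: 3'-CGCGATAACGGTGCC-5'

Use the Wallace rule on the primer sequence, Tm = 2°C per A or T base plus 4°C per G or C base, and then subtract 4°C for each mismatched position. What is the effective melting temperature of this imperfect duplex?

40°C

Primer base counts: A=1, T=3, G=4, C=7 → A+T=4, G+C=11
Perfect-match Tm = 2(4) + 4(11) = 8 + 44 = 52°C
Mismatches (positions where the bases are not complementary): 3 (at positions 1, 7, 12)
Effective Tm = 52 − 3×4 = 52 − 12 = 40°C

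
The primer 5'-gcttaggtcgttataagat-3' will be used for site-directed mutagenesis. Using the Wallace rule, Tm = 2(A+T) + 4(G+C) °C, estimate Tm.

A=5, C=2, G=5, T=7
A+T = 12, G+C = 7
Tm = 2×12 + 4×7 = 52°C

52°C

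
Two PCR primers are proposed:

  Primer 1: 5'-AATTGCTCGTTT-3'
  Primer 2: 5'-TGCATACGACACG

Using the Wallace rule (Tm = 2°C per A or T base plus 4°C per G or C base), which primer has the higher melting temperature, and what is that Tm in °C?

Primer 2, 40°C

Primer 1: A+T=8, G+C=4 → Tm = 2(8)+4(4) = 32°C
Primer 2: A+T=6, G+C=7 → Tm = 2(6)+4(7) = 40°C
32°C vs 40°C → primer 2 is higher.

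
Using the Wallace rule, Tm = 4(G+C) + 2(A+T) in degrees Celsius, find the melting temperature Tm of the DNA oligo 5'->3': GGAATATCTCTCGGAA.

Scanning the sequence gives C=3, G=4, A=5, T=4.
So N_AT = 9 and N_GC = 7.
Tm = 2(9) + 4(7) = 18 + 28 = 46°C

46°C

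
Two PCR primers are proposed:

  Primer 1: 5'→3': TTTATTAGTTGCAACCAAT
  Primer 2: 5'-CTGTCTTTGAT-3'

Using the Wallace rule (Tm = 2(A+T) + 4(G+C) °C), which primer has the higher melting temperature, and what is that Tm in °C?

Primer 1: A+T=14, G+C=5 → Tm = 2(14)+4(5) = 48°C
Primer 2: A+T=7, G+C=4 → Tm = 2(7)+4(4) = 30°C
48°C vs 30°C → primer 1 is higher.

Primer 1, 48°C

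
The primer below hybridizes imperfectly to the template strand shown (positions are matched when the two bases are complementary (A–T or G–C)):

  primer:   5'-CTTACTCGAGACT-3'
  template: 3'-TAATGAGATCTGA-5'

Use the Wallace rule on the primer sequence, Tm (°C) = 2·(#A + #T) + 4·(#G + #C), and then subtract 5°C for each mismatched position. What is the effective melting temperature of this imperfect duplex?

Primer base counts: A=3, T=4, G=2, C=4 → A+T=7, G+C=6
Perfect-match Tm = 2(7) + 4(6) = 14 + 24 = 38°C
Mismatches (positions where the bases are not complementary): 2 (at positions 1, 8)
Effective Tm = 38 − 2×5 = 38 − 10 = 28°C

28°C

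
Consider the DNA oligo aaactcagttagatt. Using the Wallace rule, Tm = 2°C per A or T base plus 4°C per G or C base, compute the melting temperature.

38°C

Scanning the sequence gives G=2, A=6, T=5, C=2.
A+T = 11, G+C = 4
Tm = 2×11 + 4×4 = 38°C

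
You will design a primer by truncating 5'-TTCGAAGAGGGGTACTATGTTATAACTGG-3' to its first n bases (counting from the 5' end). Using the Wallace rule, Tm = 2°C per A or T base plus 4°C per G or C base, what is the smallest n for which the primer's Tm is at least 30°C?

n = 10

First 9 bases: TTCGAAGAG → Tm = 26°C (< 30°C)
First 10 bases: TTCGAAGAGG → Tm = 30°C (≥ 30°C)
Each additional base adds 2°C (A/T) or 4°C (G/C), so Tm is non-decreasing in n; n = 10 is the first length to reach 30°C.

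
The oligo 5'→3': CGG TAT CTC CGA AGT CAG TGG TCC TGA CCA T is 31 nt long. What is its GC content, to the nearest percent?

Scanning the sequence gives A=6, G=8, C=9, T=8.
G+C = 8 + 9 = 17 out of 31 bases
%GC = 17/31 × 100 = 54.84% ≈ 55%

55%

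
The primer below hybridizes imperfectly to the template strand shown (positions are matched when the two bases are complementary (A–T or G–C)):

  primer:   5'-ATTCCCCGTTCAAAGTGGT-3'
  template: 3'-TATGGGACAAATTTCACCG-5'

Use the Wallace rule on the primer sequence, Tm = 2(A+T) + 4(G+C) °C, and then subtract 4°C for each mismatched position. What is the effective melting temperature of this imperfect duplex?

Primer base counts: A=4, T=6, G=4, C=5 → A+T=10, G+C=9
Perfect-match Tm = 2(10) + 4(9) = 20 + 36 = 56°C
Mismatches (positions where the bases are not complementary): 4 (at positions 3, 7, 11, 19)
Effective Tm = 56 − 4×4 = 56 − 16 = 40°C

40°C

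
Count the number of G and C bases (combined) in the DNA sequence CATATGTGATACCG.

T=4, A=4, G=3, C=3
Total G or C: 3 + 3 = 6

6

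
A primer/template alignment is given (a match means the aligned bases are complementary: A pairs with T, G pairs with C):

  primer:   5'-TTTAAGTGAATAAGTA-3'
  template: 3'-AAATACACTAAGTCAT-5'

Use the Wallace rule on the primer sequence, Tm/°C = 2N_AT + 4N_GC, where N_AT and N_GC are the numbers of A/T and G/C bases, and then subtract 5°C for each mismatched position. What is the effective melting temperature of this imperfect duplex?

23°C

Primer base counts: A=7, T=6, G=3, C=0 → A+T=13, G+C=3
Perfect-match Tm = 2(13) + 4(3) = 26 + 12 = 38°C
Mismatches (positions where the bases are not complementary): 3 (at positions 5, 10, 12)
Effective Tm = 38 − 3×5 = 38 − 15 = 23°C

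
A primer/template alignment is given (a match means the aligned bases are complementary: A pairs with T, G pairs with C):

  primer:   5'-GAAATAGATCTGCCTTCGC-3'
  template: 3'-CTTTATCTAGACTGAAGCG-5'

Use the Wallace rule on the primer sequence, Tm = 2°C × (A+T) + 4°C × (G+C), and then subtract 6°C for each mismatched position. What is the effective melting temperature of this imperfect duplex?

50°C

Primer base counts: A=5, T=5, G=4, C=5 → A+T=10, G+C=9
Perfect-match Tm = 2(10) + 4(9) = 20 + 36 = 56°C
Mismatches (positions where the bases are not complementary): 1 (at position 13)
Effective Tm = 56 − 1×6 = 56 − 6 = 50°C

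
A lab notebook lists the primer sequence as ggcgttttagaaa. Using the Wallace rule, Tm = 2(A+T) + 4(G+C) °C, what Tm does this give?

36°C

A=4, G=4, T=4, C=1
A+T = 8, G+C = 5
Tm = 4·5 + 2·8 = 20 + 16 = 36°C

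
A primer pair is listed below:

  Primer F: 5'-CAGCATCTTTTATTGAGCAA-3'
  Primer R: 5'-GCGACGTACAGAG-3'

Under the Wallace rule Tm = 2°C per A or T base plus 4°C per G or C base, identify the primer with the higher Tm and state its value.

Primer F, 54°C

Primer F: A+T=13, G+C=7 → Tm = 2(13)+4(7) = 54°C
Primer R: A+T=5, G+C=8 → Tm = 2(5)+4(8) = 42°C
54°C vs 42°C → primer F is higher.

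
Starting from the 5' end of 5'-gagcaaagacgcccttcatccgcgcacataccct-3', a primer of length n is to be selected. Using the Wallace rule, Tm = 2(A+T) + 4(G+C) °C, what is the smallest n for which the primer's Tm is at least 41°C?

n = 13

First 12 bases: GAGCAAAGACGC → Tm = 38°C (< 41°C)
First 13 bases: GAGCAAAGACGCC → Tm = 42°C (≥ 41°C)
Each additional base adds 2°C (A/T) or 4°C (G/C), so Tm is non-decreasing in n; n = 13 is the first length to reach 41°C.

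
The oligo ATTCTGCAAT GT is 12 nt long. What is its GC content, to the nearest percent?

Base counts: A=3, C=2, G=2, T=5
G+C = 2 + 2 = 4 out of 12 bases
%GC = 4/12 × 100 = 33.33% ≈ 33%

33%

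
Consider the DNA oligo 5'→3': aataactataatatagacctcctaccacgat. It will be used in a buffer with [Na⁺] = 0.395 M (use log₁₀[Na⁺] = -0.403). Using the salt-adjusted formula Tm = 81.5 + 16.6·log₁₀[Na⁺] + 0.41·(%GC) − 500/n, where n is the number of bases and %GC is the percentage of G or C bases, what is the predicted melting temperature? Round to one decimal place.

71.9°C

Length n = 31. Counting bases: C=8, A=13, G=2, T=8
G+C = 10, so %GC = 10/31 × 100 = 32.258%
Salt term: 16.6 × (-0.403) = -6.69
GC term: 0.41 × 32.258 = 13.226; length term: −500/31 = −16.129
Tm = 81.5 + (-6.69) + 13.226 − 16.129 = 71.907 → 71.9°C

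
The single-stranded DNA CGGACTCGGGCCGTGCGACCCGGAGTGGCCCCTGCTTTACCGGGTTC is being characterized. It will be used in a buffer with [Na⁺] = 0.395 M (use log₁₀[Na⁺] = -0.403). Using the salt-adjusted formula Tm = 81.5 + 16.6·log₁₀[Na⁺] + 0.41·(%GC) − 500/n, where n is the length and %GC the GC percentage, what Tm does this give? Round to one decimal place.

Length n = 47. C=17, T=9, G=17, A=4
G+C = 34, so %GC = 34/47 × 100 = 72.34%
Salt term: 16.6 × (-0.403) = -6.69
GC term: 0.41 × 72.34 = 29.659; length term: −500/47 = −10.638
Tm = 81.5 + (-6.69) + 29.659 − 10.638 = 93.831 → 93.8°C

93.8°C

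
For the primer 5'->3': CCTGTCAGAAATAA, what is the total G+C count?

5

Scanning the sequence gives T=3, C=3, A=6, G=2.
G+C = 2 + 3 = 5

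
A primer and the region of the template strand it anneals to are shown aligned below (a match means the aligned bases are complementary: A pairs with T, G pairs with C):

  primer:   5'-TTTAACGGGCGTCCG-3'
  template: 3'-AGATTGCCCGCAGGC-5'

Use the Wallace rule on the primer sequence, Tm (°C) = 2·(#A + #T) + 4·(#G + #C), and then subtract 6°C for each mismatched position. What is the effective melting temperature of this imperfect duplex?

Primer base counts: A=2, T=4, G=5, C=4 → A+T=6, G+C=9
Perfect-match Tm = 2(6) + 4(9) = 12 + 36 = 48°C
Mismatches (positions where the bases are not complementary): 1 (at position 2)
Effective Tm = 48 − 1×6 = 48 − 6 = 42°C

42°C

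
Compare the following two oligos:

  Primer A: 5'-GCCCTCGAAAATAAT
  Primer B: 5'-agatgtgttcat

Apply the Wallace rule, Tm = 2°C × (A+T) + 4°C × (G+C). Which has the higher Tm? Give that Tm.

Primer A: A+T=9, G+C=6 → Tm = 2(9)+4(6) = 42°C
Primer B: A+T=8, G+C=4 → Tm = 2(8)+4(4) = 32°C
42°C vs 32°C → primer A is higher.

Primer A, 42°C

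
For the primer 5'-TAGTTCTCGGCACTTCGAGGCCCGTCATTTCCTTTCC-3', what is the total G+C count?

20

Counting bases: G=7, A=4, C=13, T=13
G+C = 7 + 13 = 20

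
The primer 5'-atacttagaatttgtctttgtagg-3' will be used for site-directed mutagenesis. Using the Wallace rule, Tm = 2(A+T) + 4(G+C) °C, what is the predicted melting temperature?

62°C

C=2, T=11, A=6, G=5
AT pairs contribute 17, GC pairs contribute 7.
Tm = 2(17) + 4(7) = 34 + 28 = 62°C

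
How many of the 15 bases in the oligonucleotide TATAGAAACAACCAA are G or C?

Counting bases: G=1, A=9, T=2, C=3
Total G or C: 1 + 3 = 4

4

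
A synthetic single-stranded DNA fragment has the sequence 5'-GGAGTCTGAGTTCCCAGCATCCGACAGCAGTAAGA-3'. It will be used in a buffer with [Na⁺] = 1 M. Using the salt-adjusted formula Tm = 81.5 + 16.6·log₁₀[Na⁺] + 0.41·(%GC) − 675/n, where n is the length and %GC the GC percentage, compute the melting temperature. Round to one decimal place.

84.5°C

Length n = 35. Counting bases: T=6, A=10, C=9, G=10
G+C = 19, so %GC = 19/35 × 100 = 54.286%
Salt term: 16.6 × (0) = 0
GC term: 0.41 × 54.286 = 22.257; length term: −675/35 = −19.286
Tm = 81.5 + (0) + 22.257 − 19.286 = 84.471 → 84.5°C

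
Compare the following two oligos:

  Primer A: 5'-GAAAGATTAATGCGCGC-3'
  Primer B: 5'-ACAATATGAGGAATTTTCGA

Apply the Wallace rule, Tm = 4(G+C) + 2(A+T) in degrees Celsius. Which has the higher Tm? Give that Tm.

Primer B, 52°C

Primer A: A+T=9, G+C=8 → Tm = 2(9)+4(8) = 50°C
Primer B: A+T=14, G+C=6 → Tm = 2(14)+4(6) = 52°C
50°C vs 52°C → primer B is higher.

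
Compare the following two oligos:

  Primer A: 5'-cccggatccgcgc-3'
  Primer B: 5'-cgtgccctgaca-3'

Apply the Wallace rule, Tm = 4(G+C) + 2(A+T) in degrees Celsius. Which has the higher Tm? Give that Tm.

Primer A, 48°C

Primer A: A+T=2, G+C=11 → Tm = 2(2)+4(11) = 48°C
Primer B: A+T=4, G+C=8 → Tm = 2(4)+4(8) = 40°C
48°C vs 40°C → primer A is higher.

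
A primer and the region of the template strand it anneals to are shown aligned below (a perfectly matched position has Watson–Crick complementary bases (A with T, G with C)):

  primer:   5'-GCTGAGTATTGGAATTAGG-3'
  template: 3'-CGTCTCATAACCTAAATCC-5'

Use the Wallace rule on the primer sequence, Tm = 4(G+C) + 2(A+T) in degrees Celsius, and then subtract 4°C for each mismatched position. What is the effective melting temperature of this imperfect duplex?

Primer base counts: A=5, T=6, G=7, C=1 → A+T=11, G+C=8
Perfect-match Tm = 2(11) + 4(8) = 22 + 32 = 54°C
Mismatches (positions where the bases are not complementary): 2 (at positions 3, 14)
Effective Tm = 54 − 2×4 = 54 − 8 = 46°C

46°C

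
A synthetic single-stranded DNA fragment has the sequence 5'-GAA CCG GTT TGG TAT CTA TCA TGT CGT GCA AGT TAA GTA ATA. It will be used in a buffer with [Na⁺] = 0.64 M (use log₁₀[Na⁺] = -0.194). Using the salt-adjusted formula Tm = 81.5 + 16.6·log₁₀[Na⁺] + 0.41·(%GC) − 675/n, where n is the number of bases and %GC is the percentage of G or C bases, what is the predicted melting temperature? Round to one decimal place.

77.8°C

Length n = 42. A=12, C=6, G=10, T=14
G+C = 16, so %GC = 16/42 × 100 = 38.095%
Salt term: 16.6 × (-0.194) = -3.22
GC term: 0.41 × 38.095 = 15.619; length term: −675/42 = −16.071
Tm = 81.5 + (-3.22) + 15.619 − 16.071 = 77.828 → 77.8°C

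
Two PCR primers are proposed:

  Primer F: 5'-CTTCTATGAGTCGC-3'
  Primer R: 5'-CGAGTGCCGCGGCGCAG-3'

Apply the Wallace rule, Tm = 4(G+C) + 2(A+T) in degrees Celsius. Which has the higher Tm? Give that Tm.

Primer R, 62°C

Primer F: A+T=7, G+C=7 → Tm = 2(7)+4(7) = 42°C
Primer R: A+T=3, G+C=14 → Tm = 2(3)+4(14) = 62°C
42°C vs 62°C → primer R is higher.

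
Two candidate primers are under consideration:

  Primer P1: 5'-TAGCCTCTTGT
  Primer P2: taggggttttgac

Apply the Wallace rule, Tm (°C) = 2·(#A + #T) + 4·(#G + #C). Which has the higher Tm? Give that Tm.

Primer P2, 38°C

Primer P1: A+T=6, G+C=5 → Tm = 2(6)+4(5) = 32°C
Primer P2: A+T=7, G+C=6 → Tm = 2(7)+4(6) = 38°C
32°C vs 38°C → primer P2 is higher.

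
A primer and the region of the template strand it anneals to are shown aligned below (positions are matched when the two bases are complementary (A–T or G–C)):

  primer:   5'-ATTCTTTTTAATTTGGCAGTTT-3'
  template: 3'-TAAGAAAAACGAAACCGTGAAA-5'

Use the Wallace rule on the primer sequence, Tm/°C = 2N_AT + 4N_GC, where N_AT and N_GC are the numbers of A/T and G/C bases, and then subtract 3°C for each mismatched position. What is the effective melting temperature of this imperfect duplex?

Primer base counts: A=4, T=13, G=3, C=2 → A+T=17, G+C=5
Perfect-match Tm = 2(17) + 4(5) = 34 + 20 = 54°C
Mismatches (positions where the bases are not complementary): 3 (at positions 10, 11, 19)
Effective Tm = 54 − 3×3 = 54 − 9 = 45°C

45°C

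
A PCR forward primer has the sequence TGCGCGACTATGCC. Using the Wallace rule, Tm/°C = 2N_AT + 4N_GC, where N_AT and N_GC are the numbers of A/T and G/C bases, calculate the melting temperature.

Scanning the sequence gives G=4, A=2, T=3, C=5.
So N_AT = 5 and N_GC = 9.
Tm = 2(5) + 4(9) = 10 + 36 = 46°C

46°C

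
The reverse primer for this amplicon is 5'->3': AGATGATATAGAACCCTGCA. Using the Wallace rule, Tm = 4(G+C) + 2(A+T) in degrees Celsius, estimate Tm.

Counting bases: C=4, G=4, T=4, A=8
A+T = 12, G+C = 8
Tm = 2(12) + 4(8) = 24 + 32 = 56°C

56°C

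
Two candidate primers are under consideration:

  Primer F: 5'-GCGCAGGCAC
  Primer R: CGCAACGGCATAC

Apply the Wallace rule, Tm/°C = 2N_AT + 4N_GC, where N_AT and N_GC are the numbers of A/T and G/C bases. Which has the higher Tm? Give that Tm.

Primer F: A+T=2, G+C=8 → Tm = 2(2)+4(8) = 36°C
Primer R: A+T=5, G+C=8 → Tm = 2(5)+4(8) = 42°C
36°C vs 42°C → primer R is higher.

Primer R, 42°C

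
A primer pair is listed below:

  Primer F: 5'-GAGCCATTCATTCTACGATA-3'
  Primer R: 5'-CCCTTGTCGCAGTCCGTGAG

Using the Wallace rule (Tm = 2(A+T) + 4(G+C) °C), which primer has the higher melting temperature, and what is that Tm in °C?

Primer R, 66°C

Primer F: A+T=12, G+C=8 → Tm = 2(12)+4(8) = 56°C
Primer R: A+T=7, G+C=13 → Tm = 2(7)+4(13) = 66°C
56°C vs 66°C → primer R is higher.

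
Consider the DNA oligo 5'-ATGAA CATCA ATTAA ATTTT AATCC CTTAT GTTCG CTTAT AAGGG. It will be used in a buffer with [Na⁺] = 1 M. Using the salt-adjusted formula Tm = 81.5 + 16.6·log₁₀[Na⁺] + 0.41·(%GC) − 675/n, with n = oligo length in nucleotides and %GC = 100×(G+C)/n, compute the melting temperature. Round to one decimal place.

78.3°C

Length n = 45. Scanning the sequence gives G=6, C=7, A=15, T=17.
G+C = 13, so %GC = 13/45 × 100 = 28.889%
Salt term: 16.6 × (0) = 0
GC term: 0.41 × 28.889 = 11.844; length term: −675/45 = −15
Tm = 81.5 + (0) + 11.844 − 15 = 78.344 → 78.3°C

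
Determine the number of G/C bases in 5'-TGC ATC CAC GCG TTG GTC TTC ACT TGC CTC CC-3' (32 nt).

19

Scanning the sequence gives T=10, A=3, G=6, C=13.
Total G or C: 6 + 13 = 19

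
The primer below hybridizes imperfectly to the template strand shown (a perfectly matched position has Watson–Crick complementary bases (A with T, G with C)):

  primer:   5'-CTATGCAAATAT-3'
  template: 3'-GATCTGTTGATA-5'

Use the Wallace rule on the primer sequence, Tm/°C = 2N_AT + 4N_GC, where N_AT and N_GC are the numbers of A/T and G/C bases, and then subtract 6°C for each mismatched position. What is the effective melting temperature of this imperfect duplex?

12°C

Primer base counts: A=5, T=4, G=1, C=2 → A+T=9, G+C=3
Perfect-match Tm = 2(9) + 4(3) = 18 + 12 = 30°C
Mismatches (positions where the bases are not complementary): 3 (at positions 4, 5, 9)
Effective Tm = 30 − 3×6 = 30 − 18 = 12°C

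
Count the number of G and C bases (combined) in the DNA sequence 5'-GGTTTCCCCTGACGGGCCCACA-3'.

15

Counting bases: G=6, C=9, T=4, A=3
G+C = 6 + 9 = 15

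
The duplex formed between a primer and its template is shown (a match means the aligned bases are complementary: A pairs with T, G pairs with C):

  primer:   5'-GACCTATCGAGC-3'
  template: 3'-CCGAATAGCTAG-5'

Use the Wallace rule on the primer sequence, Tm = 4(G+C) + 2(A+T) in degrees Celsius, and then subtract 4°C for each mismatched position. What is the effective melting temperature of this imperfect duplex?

Primer base counts: A=3, T=2, G=3, C=4 → A+T=5, G+C=7
Perfect-match Tm = 2(5) + 4(7) = 10 + 28 = 38°C
Mismatches (positions where the bases are not complementary): 3 (at positions 2, 4, 11)
Effective Tm = 38 − 3×4 = 38 − 12 = 26°C

26°C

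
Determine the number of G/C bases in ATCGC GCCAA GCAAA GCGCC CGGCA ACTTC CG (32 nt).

21

A=8, T=3, G=8, C=13
Total G or C: 8 + 13 = 21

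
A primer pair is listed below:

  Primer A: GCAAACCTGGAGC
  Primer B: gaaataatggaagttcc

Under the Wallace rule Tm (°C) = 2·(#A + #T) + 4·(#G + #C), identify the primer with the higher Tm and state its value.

Primer B, 46°C

Primer A: A+T=5, G+C=8 → Tm = 2(5)+4(8) = 42°C
Primer B: A+T=11, G+C=6 → Tm = 2(11)+4(6) = 46°C
42°C vs 46°C → primer B is higher.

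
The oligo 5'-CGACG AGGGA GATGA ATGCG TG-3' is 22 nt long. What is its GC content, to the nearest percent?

Counting bases: T=3, C=3, G=10, A=6
G+C = 10 + 3 = 13 out of 22 bases
%GC = 13/22 × 100 = 59.09% ≈ 59%

59%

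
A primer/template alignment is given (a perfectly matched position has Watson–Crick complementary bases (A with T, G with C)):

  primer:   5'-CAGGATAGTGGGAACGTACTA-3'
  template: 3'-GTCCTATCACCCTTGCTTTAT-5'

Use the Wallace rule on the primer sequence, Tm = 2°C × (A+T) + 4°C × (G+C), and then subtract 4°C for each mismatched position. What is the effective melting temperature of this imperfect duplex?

Primer base counts: A=7, T=4, G=7, C=3 → A+T=11, G+C=10
Perfect-match Tm = 2(11) + 4(10) = 22 + 40 = 62°C
Mismatches (positions where the bases are not complementary): 2 (at positions 17, 19)
Effective Tm = 62 − 2×4 = 62 − 8 = 54°C

54°C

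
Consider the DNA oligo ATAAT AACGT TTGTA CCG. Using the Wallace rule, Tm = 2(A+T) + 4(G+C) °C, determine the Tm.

Scanning the sequence gives T=6, G=3, A=6, C=3.
So N_AT = 12 and N_GC = 6.
Tm = 4·6 + 2·12 = 24 + 24 = 48°C

48°C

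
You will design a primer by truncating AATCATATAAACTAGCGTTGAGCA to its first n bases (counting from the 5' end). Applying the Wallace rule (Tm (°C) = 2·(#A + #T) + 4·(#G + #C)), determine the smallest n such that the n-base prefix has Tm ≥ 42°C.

n = 17

First 16 bases: AATCATATAAACTAGC → Tm = 40°C (< 42°C)
First 17 bases: AATCATATAAACTAGCG → Tm = 44°C (≥ 42°C)
Each additional base adds 2°C (A/T) or 4°C (G/C), so Tm is non-decreasing in n; n = 17 is the first length to reach 42°C.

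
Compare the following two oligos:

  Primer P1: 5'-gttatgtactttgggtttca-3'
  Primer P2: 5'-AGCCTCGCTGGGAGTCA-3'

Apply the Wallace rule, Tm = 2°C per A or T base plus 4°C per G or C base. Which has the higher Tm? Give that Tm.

Primer P1: A+T=13, G+C=7 → Tm = 2(13)+4(7) = 54°C
Primer P2: A+T=6, G+C=11 → Tm = 2(6)+4(11) = 56°C
54°C vs 56°C → primer P2 is higher.

Primer P2, 56°C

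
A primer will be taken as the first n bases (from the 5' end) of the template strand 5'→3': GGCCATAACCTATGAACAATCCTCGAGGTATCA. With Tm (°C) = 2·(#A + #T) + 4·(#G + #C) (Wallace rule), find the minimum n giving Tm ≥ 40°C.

n = 14

First 13 bases: GGCCATAACCTAT → Tm = 38°C (< 40°C)
First 14 bases: GGCCATAACCTATG → Tm = 42°C (≥ 40°C)
Each additional base adds 2°C (A/T) or 4°C (G/C), so Tm is non-decreasing in n; n = 14 is the first length to reach 40°C.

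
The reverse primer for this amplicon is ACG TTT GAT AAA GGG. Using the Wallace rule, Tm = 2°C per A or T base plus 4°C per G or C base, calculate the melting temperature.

Counting bases: C=1, T=4, A=5, G=5
A+T = 9, G+C = 6
Tm = 2(9) + 4(6) = 18 + 24 = 42°C

42°C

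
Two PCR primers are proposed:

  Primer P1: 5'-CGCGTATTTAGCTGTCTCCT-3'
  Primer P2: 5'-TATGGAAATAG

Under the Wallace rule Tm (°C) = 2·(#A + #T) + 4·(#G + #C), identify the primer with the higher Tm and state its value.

Primer P1, 60°C

Primer P1: A+T=10, G+C=10 → Tm = 2(10)+4(10) = 60°C
Primer P2: A+T=8, G+C=3 → Tm = 2(8)+4(3) = 28°C
60°C vs 28°C → primer P1 is higher.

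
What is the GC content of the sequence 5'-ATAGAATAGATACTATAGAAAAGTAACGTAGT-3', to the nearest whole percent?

Scanning the sequence gives C=2, G=6, T=8, A=16.
G+C = 6 + 2 = 8 out of 32 bases
%GC = 8/32 × 100 = 25% ≈ 25%

25%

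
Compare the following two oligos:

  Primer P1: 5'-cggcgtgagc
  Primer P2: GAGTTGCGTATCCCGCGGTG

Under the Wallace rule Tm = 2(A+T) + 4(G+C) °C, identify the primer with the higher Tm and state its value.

Primer P1: A+T=2, G+C=8 → Tm = 2(2)+4(8) = 36°C
Primer P2: A+T=7, G+C=13 → Tm = 2(7)+4(13) = 66°C
36°C vs 66°C → primer P2 is higher.

Primer P2, 66°C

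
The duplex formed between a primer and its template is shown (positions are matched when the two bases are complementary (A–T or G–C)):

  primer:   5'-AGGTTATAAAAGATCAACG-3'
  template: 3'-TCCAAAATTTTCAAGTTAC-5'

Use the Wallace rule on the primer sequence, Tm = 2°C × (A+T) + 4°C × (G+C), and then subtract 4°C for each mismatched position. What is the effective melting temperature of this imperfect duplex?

38°C

Primer base counts: A=9, T=4, G=4, C=2 → A+T=13, G+C=6
Perfect-match Tm = 2(13) + 4(6) = 26 + 24 = 50°C
Mismatches (positions where the bases are not complementary): 3 (at positions 6, 13, 18)
Effective Tm = 50 − 3×4 = 50 − 12 = 38°C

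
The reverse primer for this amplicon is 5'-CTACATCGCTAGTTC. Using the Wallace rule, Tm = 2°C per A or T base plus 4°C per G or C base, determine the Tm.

44°C

A=3, G=2, T=5, C=5
A+T = 8, G+C = 7
Tm = 4·7 + 2·8 = 28 + 16 = 44°C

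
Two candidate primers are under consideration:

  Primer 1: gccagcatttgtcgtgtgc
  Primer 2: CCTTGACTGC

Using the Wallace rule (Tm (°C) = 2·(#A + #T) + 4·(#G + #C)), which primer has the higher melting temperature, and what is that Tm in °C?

Primer 1: A+T=8, G+C=11 → Tm = 2(8)+4(11) = 60°C
Primer 2: A+T=4, G+C=6 → Tm = 2(4)+4(6) = 32°C
60°C vs 32°C → primer 1 is higher.

Primer 1, 60°C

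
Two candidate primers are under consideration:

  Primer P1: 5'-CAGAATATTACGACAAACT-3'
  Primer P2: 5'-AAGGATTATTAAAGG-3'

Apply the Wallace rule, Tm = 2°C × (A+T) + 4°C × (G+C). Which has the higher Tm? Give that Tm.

Primer P1, 50°C

Primer P1: A+T=13, G+C=6 → Tm = 2(13)+4(6) = 50°C
Primer P2: A+T=11, G+C=4 → Tm = 2(11)+4(4) = 38°C
50°C vs 38°C → primer P1 is higher.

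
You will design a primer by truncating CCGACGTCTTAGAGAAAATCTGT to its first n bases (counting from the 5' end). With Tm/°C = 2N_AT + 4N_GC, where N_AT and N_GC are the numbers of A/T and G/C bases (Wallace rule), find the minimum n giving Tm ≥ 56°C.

n = 20

First 19 bases: CCGACGTCTTAGAGAAAAT → Tm = 54°C (< 56°C)
First 20 bases: CCGACGTCTTAGAGAAAATC → Tm = 58°C (≥ 56°C)
Each additional base adds 2°C (A/T) or 4°C (G/C), so Tm is non-decreasing in n; n = 20 is the first length to reach 56°C.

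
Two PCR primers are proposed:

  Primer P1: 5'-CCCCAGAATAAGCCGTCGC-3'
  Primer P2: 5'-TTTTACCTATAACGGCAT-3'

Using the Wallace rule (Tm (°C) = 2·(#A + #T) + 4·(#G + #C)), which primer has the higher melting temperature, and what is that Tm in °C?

Primer P1: A+T=7, G+C=12 → Tm = 2(7)+4(12) = 62°C
Primer P2: A+T=12, G+C=6 → Tm = 2(12)+4(6) = 48°C
62°C vs 48°C → primer P1 is higher.

Primer P1, 62°C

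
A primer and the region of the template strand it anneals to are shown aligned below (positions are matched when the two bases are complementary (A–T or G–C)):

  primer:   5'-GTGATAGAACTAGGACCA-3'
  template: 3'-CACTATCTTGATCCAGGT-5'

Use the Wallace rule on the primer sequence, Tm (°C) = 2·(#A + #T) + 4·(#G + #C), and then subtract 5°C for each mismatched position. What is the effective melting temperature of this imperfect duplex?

47°C

Primer base counts: A=7, T=3, G=5, C=3 → A+T=10, G+C=8
Perfect-match Tm = 2(10) + 4(8) = 20 + 32 = 52°C
Mismatches (positions where the bases are not complementary): 1 (at position 15)
Effective Tm = 52 − 1×5 = 52 − 5 = 47°C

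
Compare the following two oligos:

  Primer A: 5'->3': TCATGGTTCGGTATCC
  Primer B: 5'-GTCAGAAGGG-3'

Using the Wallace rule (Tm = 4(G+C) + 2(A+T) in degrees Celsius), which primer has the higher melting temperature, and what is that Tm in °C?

Primer A, 48°C

Primer A: A+T=8, G+C=8 → Tm = 2(8)+4(8) = 48°C
Primer B: A+T=4, G+C=6 → Tm = 2(4)+4(6) = 32°C
48°C vs 32°C → primer A is higher.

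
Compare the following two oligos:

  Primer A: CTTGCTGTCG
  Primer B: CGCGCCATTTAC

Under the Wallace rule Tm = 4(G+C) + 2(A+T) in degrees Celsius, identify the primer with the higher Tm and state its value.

Primer A: A+T=4, G+C=6 → Tm = 2(4)+4(6) = 32°C
Primer B: A+T=5, G+C=7 → Tm = 2(5)+4(7) = 38°C
32°C vs 38°C → primer B is higher.

Primer B, 38°C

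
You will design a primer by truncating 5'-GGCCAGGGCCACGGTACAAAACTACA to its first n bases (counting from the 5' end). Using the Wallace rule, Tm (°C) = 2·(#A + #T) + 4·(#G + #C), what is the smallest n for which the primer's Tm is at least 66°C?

First 19 bases: GGCCAGGGCCACGGTACAA → Tm = 64°C (< 66°C)
First 20 bases: GGCCAGGGCCACGGTACAAA → Tm = 66°C (≥ 66°C)
Each additional base adds 2°C (A/T) or 4°C (G/C), so Tm is non-decreasing in n; n = 20 is the first length to reach 66°C.

n = 20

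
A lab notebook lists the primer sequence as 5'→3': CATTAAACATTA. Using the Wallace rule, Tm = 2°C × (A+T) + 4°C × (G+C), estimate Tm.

28°C

Scanning the sequence gives T=4, G=0, C=2, A=6.
A+T = 10, G+C = 2
Tm = 4·2 + 2·10 = 8 + 20 = 28°C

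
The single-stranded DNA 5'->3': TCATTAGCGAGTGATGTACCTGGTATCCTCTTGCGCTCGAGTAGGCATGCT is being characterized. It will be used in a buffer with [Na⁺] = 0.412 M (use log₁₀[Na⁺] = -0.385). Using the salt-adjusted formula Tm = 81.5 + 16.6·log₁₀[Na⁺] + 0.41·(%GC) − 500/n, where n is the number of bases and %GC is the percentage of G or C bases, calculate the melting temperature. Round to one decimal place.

86.2°C

Length n = 51. Scanning the sequence gives G=14, T=16, C=12, A=9.
G+C = 26, so %GC = 26/51 × 100 = 50.98%
Salt term: 16.6 × (-0.385) = -6.391
GC term: 0.41 × 50.98 = 20.902; length term: −500/51 = −9.804
Tm = 81.5 + (-6.391) + 20.902 − 9.804 = 86.207 → 86.2°C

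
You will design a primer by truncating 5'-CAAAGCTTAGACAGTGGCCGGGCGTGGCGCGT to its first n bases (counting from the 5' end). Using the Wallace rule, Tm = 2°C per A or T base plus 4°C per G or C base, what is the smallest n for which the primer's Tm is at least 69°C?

n = 22

First 21 bases: CAAAGCTTAGACAGTGGCCGG → Tm = 66°C (< 69°C)
First 22 bases: CAAAGCTTAGACAGTGGCCGGG → Tm = 70°C (≥ 69°C)
Each additional base adds 2°C (A/T) or 4°C (G/C), so Tm is non-decreasing in n; n = 22 is the first length to reach 69°C.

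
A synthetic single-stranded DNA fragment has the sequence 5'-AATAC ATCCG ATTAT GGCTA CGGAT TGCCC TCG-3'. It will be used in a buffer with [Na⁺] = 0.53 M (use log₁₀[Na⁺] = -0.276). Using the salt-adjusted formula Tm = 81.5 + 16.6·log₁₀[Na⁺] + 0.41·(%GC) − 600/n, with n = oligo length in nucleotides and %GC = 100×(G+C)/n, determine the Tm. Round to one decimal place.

Length n = 33. Scanning the sequence gives T=9, G=7, A=8, C=9.
G+C = 16, so %GC = 16/33 × 100 = 48.485%
Salt term: 16.6 × (-0.276) = -4.582
GC term: 0.41 × 48.485 = 19.879; length term: −600/33 = −18.182
Tm = 81.5 + (-4.582) + 19.879 − 18.182 = 78.615 → 78.6°C

78.6°C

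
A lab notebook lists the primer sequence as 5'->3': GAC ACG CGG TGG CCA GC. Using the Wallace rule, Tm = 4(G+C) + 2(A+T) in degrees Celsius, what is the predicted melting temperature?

60°C

Counting bases: T=1, A=3, C=6, G=7
So N_AT = 4 and N_GC = 13.
Tm = 2(4) + 4(13) = 8 + 52 = 60°C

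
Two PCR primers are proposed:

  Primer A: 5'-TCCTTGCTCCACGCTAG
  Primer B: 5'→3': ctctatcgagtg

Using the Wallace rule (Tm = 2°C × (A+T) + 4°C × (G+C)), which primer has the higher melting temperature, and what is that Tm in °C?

Primer A, 54°C

Primer A: A+T=7, G+C=10 → Tm = 2(7)+4(10) = 54°C
Primer B: A+T=6, G+C=6 → Tm = 2(6)+4(6) = 36°C
54°C vs 36°C → primer A is higher.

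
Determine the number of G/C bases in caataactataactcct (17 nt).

Counting bases: G=0, T=5, A=7, C=5
Total G or C: 0 + 5 = 5

5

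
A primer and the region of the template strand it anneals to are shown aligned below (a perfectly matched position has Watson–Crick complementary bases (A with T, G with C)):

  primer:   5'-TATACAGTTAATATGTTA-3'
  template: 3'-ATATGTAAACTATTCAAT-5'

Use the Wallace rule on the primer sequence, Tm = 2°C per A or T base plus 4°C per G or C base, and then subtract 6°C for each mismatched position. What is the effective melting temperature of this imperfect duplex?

Primer base counts: A=7, T=8, G=2, C=1 → A+T=15, G+C=3
Perfect-match Tm = 2(15) + 4(3) = 30 + 12 = 42°C
Mismatches (positions where the bases are not complementary): 3 (at positions 7, 10, 14)
Effective Tm = 42 − 3×6 = 42 − 18 = 24°C

24°C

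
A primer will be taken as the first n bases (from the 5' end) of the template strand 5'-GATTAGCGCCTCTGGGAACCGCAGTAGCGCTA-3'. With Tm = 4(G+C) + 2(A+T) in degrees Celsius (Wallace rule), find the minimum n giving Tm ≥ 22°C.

n = 8

First 7 bases: GATTAGC → Tm = 20°C (< 22°C)
First 8 bases: GATTAGCG → Tm = 24°C (≥ 22°C)
Since every base adds ≥2°C, Tm only increases with n, so the threshold is first crossed at n = 8.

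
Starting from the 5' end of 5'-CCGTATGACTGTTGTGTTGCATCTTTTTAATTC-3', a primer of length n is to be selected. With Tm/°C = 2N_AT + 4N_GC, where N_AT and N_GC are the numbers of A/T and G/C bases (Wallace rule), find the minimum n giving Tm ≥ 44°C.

First 14 bases: CCGTATGACTGTTG → Tm = 42°C (< 44°C)
First 15 bases: CCGTATGACTGTTGT → Tm = 44°C (≥ 44°C)
Each additional base adds 2°C (A/T) or 4°C (G/C), so Tm is non-decreasing in n; n = 15 is the first length to reach 44°C.

n = 15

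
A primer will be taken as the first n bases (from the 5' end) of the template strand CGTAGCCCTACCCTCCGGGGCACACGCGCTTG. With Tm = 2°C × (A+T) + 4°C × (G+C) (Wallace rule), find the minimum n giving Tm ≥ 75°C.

n = 22

First 21 bases: CGTAGCCCTACCCTCCGGGGC → Tm = 74°C (< 75°C)
First 22 bases: CGTAGCCCTACCCTCCGGGGCA → Tm = 76°C (≥ 75°C)
Each additional base adds 2°C (A/T) or 4°C (G/C), so Tm is non-decreasing in n; n = 22 is the first length to reach 75°C.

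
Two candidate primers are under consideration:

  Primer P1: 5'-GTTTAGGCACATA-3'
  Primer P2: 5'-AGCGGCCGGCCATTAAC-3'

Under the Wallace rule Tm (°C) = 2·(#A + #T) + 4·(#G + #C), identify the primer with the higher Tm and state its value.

Primer P1: A+T=8, G+C=5 → Tm = 2(8)+4(5) = 36°C
Primer P2: A+T=6, G+C=11 → Tm = 2(6)+4(11) = 56°C
36°C vs 56°C → primer P2 is higher.

Primer P2, 56°C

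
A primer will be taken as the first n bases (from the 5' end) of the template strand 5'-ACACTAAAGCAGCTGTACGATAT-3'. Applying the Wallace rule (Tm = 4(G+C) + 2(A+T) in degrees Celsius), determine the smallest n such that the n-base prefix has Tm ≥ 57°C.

First 19 bases: ACACTAAAGCAGCTGTACG → Tm = 56°C (< 57°C)
First 20 bases: ACACTAAAGCAGCTGTACGA → Tm = 58°C (≥ 57°C)
Since every base adds ≥2°C, Tm only increases with n, so the threshold is first crossed at n = 20.

n = 20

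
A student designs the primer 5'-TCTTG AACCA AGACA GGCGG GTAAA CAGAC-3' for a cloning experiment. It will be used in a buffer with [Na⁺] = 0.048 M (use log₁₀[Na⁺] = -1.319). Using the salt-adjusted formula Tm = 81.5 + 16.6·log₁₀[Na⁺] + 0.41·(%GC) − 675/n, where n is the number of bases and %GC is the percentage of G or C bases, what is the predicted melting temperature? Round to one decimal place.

57.6°C

Length n = 30. Scanning the sequence gives C=7, T=4, A=11, G=8.
G+C = 15, so %GC = 15/30 × 100 = 50%
Salt term: 16.6 × (-1.319) = -21.895
GC term: 0.41 × 50 = 20.5; length term: −675/30 = −22.5
Tm = 81.5 + (-21.895) + 20.5 − 22.5 = 57.605 → 57.6°C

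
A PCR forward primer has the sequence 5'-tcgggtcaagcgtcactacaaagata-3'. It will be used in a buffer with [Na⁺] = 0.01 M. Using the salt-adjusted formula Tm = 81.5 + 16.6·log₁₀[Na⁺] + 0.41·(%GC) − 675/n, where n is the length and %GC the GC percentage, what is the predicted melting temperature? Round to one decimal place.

41.3°C

Length n = 26. Scanning the sequence gives T=5, G=6, C=6, A=9.
G+C = 12, so %GC = 12/26 × 100 = 46.154%
Salt term: 16.6 × (-2) = -33.2
GC term: 0.41 × 46.154 = 18.923; length term: −675/26 = −25.962
Tm = 81.5 + (-33.2) + 18.923 − 25.962 = 41.261 → 41.3°C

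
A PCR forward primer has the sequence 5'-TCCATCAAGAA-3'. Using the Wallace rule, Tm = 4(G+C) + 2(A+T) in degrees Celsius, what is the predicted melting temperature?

30°C

Scanning the sequence gives G=1, A=5, T=2, C=3.
AT pairs contribute 7, GC pairs contribute 4.
Tm = 2(7) + 4(4) = 14 + 16 = 30°C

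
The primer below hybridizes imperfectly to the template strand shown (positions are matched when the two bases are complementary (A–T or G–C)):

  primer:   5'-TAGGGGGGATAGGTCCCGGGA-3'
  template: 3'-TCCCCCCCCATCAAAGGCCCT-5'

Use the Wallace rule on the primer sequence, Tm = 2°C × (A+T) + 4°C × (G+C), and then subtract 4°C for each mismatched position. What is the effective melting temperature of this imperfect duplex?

50°C

Primer base counts: A=4, T=3, G=11, C=3 → A+T=7, G+C=14
Perfect-match Tm = 2(7) + 4(14) = 14 + 56 = 70°C
Mismatches (positions where the bases are not complementary): 5 (at positions 1, 2, 9, 13, 15)
Effective Tm = 70 − 5×4 = 70 − 20 = 50°C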